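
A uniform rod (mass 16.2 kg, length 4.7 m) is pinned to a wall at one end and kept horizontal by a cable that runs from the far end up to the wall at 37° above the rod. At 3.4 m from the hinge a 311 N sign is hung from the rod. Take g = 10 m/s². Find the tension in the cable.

Take torques about the hinge: T sin 37° · 4.7 = 16.2×10×2.35 + 311×3.4 = 1438.1 N·m.
So T = 1438.1 / (0.6018 × 4.7) = 508.43 N.

T ≈ 508 N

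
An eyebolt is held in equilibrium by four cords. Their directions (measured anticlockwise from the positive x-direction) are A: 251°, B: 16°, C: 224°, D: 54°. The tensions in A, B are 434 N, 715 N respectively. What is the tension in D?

T_D ≈ 3070 N

Resolve: ΣF_x = 434 cos 251° + 715 cos 16° + T_C cos 224° + T_D cos 54° = 0.
        ΣF_y = 434 sin 251° + 715 sin 16° + T_C sin 224° + T_D sin 54° = 0.
The known terms sum to (546, -213.3) N, so -0.7193 T_C + 0.5878 T_D = -546 and -0.6947 T_C + 0.8090 T_D = 213.3.
Solving simultaneously: T_C = 3266 N, T_D = 3068 N.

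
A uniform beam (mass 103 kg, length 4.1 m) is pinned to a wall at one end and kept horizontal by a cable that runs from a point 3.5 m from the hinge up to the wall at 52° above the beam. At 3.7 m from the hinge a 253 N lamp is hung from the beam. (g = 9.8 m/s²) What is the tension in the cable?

Take torques about the hinge: T sin 52° · 3.5 = 103×9.8×2.05 + 253×3.7 = 3005.4 N·m.
So T = 3005.4 / (0.7880 × 3.5) = 1089.7 N.

T ≈ 1090 N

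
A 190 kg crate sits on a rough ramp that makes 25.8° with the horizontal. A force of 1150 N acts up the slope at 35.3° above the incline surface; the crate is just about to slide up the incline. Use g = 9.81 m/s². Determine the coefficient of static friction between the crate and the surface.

μ ≈ 0.126

On the verge of sliding up the incline, friction is at its maximum μN and acts down the slope.
Perpendicular to incline: N = W cos 25.8° − P sin 35.3° = 1678 − 664.5 = 1014 N.
Along incline: P cos 35.3° − μN = W sin 25.8° → μ = −(W sin 25.8° − P cos 35.3°) / N = 0.1256.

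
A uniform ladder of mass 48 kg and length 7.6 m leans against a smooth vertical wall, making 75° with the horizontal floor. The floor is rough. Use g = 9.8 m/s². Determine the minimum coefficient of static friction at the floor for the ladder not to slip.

μ_min ≈ 0.134

ΣF_y = 0: N_floor = 48×9.8 = 470.4 N.
Torques about the foot: N_wall · 7.6 sin 75° = 48×9.8×3.8 cos 75° → N_wall = 63.022 N.
ΣF_x = 0: f_floor = N_wall = 63.022 N.
μ_min = f_floor / N_floor = 63.022 / 470.4 = 0.134.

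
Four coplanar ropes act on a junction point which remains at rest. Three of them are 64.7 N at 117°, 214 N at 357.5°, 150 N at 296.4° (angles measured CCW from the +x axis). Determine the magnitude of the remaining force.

Sum the known components: ΣF_x = 251.1 N, ΣF_y = -86.04 N.
For equilibrium the remaining force must supply (−ΣF_x, −ΣF_y) = (-251.1, 86.04) N.
Magnitude = √((-251.1)² + (86.04)²) = 265.5 N; direction = atan2(86.04, -251.1) = 161.1°.

F ≈ 265 N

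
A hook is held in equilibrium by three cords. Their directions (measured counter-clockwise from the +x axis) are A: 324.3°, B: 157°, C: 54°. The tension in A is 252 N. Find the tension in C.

T_C ≈ 56.9 N

Resolve: ΣF_x = 252 cos 324.3° + T_B cos 157° + T_C cos 54° = 0.
        ΣF_y = 252 sin 324.3° + T_B sin 157° + T_C sin 54° = 0.
The known terms sum to (204.6, -147.1) N, so -0.9205 T_B + 0.5878 T_C = -204.6 and 0.3907 T_B + 0.8090 T_C = 147.1.
Solving simultaneously: T_B = 258.6 N, T_C = 56.86 N.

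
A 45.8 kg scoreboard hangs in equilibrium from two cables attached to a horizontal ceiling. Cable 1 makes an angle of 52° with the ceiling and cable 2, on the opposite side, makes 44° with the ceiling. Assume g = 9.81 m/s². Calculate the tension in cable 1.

Weight W = 45.8 × 9.81 = 449.3 N acts straight down.
Horizontal: T_1 cos 52° = T_2 cos 44°  →  T_2 = 0.8559 T_1.
Vertical: T_1 sin 52° + T_2 sin 44° = 449.3.
Substituting the horizontal relation into the vertical equation gives 1.383 T_1 = 449.3, so T_1 = 325 N.

T_1 ≈ 325 N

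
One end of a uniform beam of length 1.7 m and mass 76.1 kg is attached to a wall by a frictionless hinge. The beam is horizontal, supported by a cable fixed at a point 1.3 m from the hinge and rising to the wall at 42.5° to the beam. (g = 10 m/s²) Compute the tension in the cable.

T ≈ 737 N

Take torques about the hinge: T sin 42.5° · 1.3 = 76.1×10×0.85 = 646.85 N·m.
So T = 646.85 / (0.6756 × 1.3) = 736.51 N.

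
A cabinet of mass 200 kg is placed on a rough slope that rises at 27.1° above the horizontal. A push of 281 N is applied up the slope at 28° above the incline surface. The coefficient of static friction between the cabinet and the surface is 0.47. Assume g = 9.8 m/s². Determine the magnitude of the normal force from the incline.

Axes along / perpendicular to the incline. W sin 27.1° = 892.9 N down-slope; W cos 27.1° = 1745 N into the surface.
Perpendicular: N = W cos 27.1° − P sin 28° = 1745 − 131.9 = 1613 N.
Along incline: P cos 28° + f = W sin 27.1° (friction acts up-slope) → f = 892.9 − 248.1 = 644.8 N.
|f| = 644.8 N ≤ μN = 758.1 N, so the cabinet is indeed static.

N ≈ 1610 N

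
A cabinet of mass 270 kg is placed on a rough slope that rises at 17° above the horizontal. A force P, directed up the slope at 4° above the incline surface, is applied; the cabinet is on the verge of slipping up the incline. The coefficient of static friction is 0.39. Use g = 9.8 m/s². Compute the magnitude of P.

P ≈ 1720 N

On the verge of sliding up the incline, friction equals μN and acts down the slope.
Perpendicular: N + P sin 4° = W cos 17° = 2530 N.
Along incline: P cos 4° = W sin 17° + μN  with W sin 17° = 773.6 N.
Solving the pair for P and N: P = 1718 N, N = 2411 N (and f = μN = 940.1 N).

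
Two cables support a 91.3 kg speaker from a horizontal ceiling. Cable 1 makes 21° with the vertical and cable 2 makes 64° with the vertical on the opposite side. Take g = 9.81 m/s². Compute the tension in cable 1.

T_1 ≈ 808 N

Angles from the horizontal: cable 1 is 90° − 21° = 69°, cable 2 is 90° − 64° = 26°.
Weight W = 91.3 × 9.81 = 895.7 N acts straight down.
Horizontal: T_1 cos 69° = T_2 cos 26°  →  T_2 = 0.3987 T_1.
Vertical: T_1 sin 69° + T_2 sin 26° = 895.7.
Substituting the horizontal relation into the vertical equation gives 1.108 T_1 = 895.7, so T_1 = 808.1 N.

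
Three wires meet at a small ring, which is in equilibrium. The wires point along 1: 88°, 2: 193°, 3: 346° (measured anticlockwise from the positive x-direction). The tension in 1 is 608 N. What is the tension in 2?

T_2 ≈ 1310 N

Resolve: ΣF_x = 608 cos 88° + T_2 cos 193° + T_3 cos 346° = 0.
        ΣF_y = 608 sin 88° + T_2 sin 193° + T_3 sin 346° = 0.
The known terms sum to (21.22, 607.6) N, so -0.9744 T_2 + 0.9703 T_3 = -21.22 and -0.2250 T_2 − 0.2419 T_3 = -607.6.
Solving simultaneously: T_2 = 1310 N, T_3 = 1294 N.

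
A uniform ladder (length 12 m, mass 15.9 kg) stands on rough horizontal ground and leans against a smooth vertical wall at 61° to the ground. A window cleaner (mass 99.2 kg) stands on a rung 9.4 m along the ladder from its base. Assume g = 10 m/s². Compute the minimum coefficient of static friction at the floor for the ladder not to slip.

ΣF_y = 0: N_floor = 15.9×10 + 99.2×10 = 1151 N.
Torques about the foot: N_wall · 12 sin 61° = 15.9×10×6 cos 61° + 99.2×10×9.4 cos 61° → N_wall = 474.8 N.
ΣF_x = 0: f_floor = N_wall = 474.8 N.
μ_min = f_floor / N_floor = 474.8 / 1151 = 0.4125.

μ_min ≈ 0.413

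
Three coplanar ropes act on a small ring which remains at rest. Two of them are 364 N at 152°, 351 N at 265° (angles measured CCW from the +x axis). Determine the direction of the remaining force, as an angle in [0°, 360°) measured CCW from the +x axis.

θ ≈ 26.9°

Sum the known components: ΣF_x = -352 N, ΣF_y = -178.8 N.
For equilibrium the remaining force must supply (−ΣF_x, −ΣF_y) = (352, 178.8) N.
Magnitude = √((352)² + (178.8)²) = 394.8 N; direction = atan2(178.8, 352) = 26.9°.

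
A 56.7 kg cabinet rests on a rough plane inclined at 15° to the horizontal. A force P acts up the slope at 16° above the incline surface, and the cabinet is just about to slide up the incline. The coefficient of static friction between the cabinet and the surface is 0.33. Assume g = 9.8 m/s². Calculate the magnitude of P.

On the verge of sliding up the incline, friction equals μN and acts down the slope.
Perpendicular: N + P sin 16° = W cos 15° = 536.7 N.
Along incline: P cos 16° = W sin 15° + μN  with W sin 15° = 143.8 N.
Solving the pair for P and N: P = 305 N, N = 452.7 N (and f = μN = 149.4 N).

P ≈ 305 N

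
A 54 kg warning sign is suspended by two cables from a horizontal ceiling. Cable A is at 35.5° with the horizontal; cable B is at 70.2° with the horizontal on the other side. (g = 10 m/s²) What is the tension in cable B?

Weight W = 54 × 10 = 540 N acts straight down.
Horizontal: T_A cos 35.5° = T_B cos 70.2°  →  T_A = 0.4161 T_B.
Vertical: T_A sin 35.5° + T_B sin 70.2° = 540.
Substituting the horizontal relation into the vertical equation gives 1.183 T_B = 540, so T_B = 456.7 N.

T_B ≈ 457 N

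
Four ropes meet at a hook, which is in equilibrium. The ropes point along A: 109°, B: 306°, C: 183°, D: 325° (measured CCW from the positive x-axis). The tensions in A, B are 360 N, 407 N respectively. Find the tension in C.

Resolve: ΣF_x = 360 cos 109° + 407 cos 306° + T_C cos 183° + T_D cos 325° = 0.
        ΣF_y = 360 sin 109° + 407 sin 306° + T_C sin 183° + T_D sin 325° = 0.
The known terms sum to (122, 11.12) N, so -0.9986 T_C + 0.8192 T_D = -122 and -0.0523 T_C − 0.5736 T_D = -11.12.
Solving simultaneously: T_C = 128.5 N, T_D = 7.659 N.

T_C ≈ 128 N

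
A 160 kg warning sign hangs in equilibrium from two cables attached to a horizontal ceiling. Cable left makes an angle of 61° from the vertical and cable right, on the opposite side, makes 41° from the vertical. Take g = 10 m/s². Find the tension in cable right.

T_right ≈ 1430 N

Angles from the horizontal: cable left is 90° − 61° = 29°, cable right is 90° − 41° = 49°.
Weight W = 160 × 10 = 1600 N acts straight down.
Horizontal: T_left cos 29° = T_right cos 49°  →  T_left = 0.7501 T_right.
Vertical: T_left sin 29° + T_right sin 49° = 1600.
Substituting the horizontal relation into the vertical equation gives 1.118 T_right = 1600, so T_right = 1431 N.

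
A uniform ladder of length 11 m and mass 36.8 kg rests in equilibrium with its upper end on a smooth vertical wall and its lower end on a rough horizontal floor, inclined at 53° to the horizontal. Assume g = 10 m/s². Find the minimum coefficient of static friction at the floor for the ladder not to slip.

μ_min ≈ 0.377

ΣF_y = 0: N_floor = 36.8×10 = 368 N.
Torques about the foot: N_wall · 11 sin 53° = 36.8×10×5.5 cos 53° → N_wall = 138.65 N.
ΣF_x = 0: f_floor = N_wall = 138.65 N.
μ_min = f_floor / N_floor = 138.65 / 368 = 0.3768.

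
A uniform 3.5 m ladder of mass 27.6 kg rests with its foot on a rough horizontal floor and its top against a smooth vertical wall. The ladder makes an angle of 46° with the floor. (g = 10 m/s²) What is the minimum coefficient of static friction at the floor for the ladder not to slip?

ΣF_y = 0: N_floor = 27.6×10 = 276 N.
Torques about the foot: N_wall · 3.5 sin 46° = 27.6×10×1.75 cos 46° → N_wall = 133.27 N.
ΣF_x = 0: f_floor = N_wall = 133.27 N.
μ_min = f_floor / N_floor = 133.27 / 276 = 0.4828.

μ_min ≈ 0.483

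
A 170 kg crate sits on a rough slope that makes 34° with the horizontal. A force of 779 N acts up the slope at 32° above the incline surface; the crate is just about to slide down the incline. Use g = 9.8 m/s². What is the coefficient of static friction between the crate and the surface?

On the verge of sliding down the incline, friction is at its maximum μN and acts up the slope.
Perpendicular to incline: N = W cos 34° − P sin 32° = 1381 − 412.8 = 968.4 N.
Along incline: P cos 32° + μN = W sin 34° → μ = (W sin 34° − P cos 32°) / N = 0.2798.

μ ≈ 0.280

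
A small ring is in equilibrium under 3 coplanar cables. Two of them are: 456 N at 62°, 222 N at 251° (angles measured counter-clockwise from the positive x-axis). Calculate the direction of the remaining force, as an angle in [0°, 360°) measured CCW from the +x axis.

θ ≈ 234°

Sum the known components: ΣF_x = 141.8 N, ΣF_y = 192.7 N.
For equilibrium the remaining force must supply (−ΣF_x, −ΣF_y) = (-141.8, -192.7) N.
Magnitude = √((-141.8)² + (-192.7)²) = 239.3 N; direction = atan2(-192.7, -141.8) = 233.7°.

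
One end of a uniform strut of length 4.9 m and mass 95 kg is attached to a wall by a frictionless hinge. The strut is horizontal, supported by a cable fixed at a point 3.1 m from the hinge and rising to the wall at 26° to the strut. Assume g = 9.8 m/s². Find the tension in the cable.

T ≈ 1680 N

Take torques about the hinge: T sin 26° · 3.1 = 95×9.8×2.45 = 2281 N·m.
So T = 2281 / (0.4384 × 3.1) = 1678.5 N.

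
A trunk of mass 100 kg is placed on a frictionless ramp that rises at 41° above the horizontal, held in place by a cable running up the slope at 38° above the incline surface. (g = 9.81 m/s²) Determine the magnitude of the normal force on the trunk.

N ≈ 238 N

Take axes along and perpendicular to the incline. Weight components: W sin 41° = 643.6 N down-slope, W cos 41° = 740.4 N into the surface.
Along incline: T cos 38° = W sin 41° → T = 816.7 N.
Perpendicular: N = W cos 41° − T sin 38° = 237.5 N.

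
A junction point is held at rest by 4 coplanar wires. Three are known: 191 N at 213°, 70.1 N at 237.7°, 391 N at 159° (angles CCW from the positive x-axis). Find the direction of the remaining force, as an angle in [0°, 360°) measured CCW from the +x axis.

θ ≈ 2.36°

Sum the known components: ΣF_x = -562.7 N, ΣF_y = -23.16 N.
For equilibrium the remaining force must supply (−ΣF_x, −ΣF_y) = (562.7, 23.16) N.
Magnitude = √((562.7)² + (23.16)²) = 563.2 N; direction = atan2(23.16, 562.7) = 2.4°.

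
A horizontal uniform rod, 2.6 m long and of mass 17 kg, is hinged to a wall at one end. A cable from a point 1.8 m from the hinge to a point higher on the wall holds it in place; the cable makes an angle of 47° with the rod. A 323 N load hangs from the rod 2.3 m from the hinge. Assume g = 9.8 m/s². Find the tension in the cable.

T ≈ 729 N

Take torques about the hinge: T sin 47° · 1.8 = 17×9.8×1.3 + 323×2.3 = 959.48 N·m.
So T = 959.48 / (0.7314 × 1.8) = 728.85 N.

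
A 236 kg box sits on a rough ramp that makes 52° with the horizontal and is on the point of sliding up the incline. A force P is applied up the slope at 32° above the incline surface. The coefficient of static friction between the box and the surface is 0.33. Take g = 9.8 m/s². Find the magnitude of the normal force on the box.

N ≈ 236 N

On the verge of sliding up the incline, friction equals μN and acts down the slope.
Perpendicular: N + P sin 32° = W cos 52° = 1424 N.
Along incline: P cos 32° = W sin 52° + μN  with W sin 52° = 1823 N.
Solving the pair for P and N: P = 2241 N, N = 236.3 N (and f = μN = 77.99 N).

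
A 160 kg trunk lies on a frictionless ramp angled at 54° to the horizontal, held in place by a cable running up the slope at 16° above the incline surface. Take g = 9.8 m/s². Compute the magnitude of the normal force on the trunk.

Take axes along and perpendicular to the incline. Weight components: W sin 54° = 1269 N down-slope, W cos 54° = 921.6 N into the surface.
Along incline: T cos 16° = W sin 54° → T = 1320 N.
Perpendicular: N = W cos 54° − T sin 16° = 557.9 N.

N ≈ 558 N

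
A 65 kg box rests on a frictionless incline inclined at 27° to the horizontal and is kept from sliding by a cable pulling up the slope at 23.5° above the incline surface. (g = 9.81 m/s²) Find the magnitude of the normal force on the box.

N ≈ 442 N

Take axes along and perpendicular to the incline. Weight components: W sin 27° = 289.5 N down-slope, W cos 27° = 568.2 N into the surface.
Along incline: T cos 23.5° = W sin 27° → T = 315.7 N.
Perpendicular: N = W cos 27° − T sin 23.5° = 442.3 N.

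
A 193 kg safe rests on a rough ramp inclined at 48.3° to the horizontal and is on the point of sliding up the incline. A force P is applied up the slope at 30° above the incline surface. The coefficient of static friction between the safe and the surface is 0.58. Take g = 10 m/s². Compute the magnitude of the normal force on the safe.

N ≈ 339 N

On the verge of sliding up the incline, friction equals μN and acts down the slope.
Perpendicular: N + P sin 30° = W cos 48.3° = 1284 N.
Along incline: P cos 30° = W sin 48.3° + μN  with W sin 48.3° = 1441 N.
Solving the pair for P and N: P = 1891 N, N = 338.6 N (and f = μN = 196.4 N).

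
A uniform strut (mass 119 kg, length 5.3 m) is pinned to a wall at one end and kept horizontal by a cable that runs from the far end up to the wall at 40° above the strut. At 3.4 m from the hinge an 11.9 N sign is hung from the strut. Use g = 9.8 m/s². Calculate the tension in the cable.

Take torques about the hinge: T sin 40° · 5.3 = 119×9.8×2.65 + 11.9×3.4 = 3130.9 N·m.
So T = 3130.9 / (0.6428 × 5.3) = 919.02 N.

T ≈ 919 N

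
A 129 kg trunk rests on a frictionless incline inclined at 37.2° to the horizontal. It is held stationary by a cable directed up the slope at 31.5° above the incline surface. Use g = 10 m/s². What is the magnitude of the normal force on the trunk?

N ≈ 550 N

Take axes along and perpendicular to the incline. Weight components: W sin 37.2° = 779.9 N down-slope, W cos 37.2° = 1028 N into the surface.
Along incline: T cos 31.5° = W sin 37.2° → T = 914.7 N.
Perpendicular: N = W cos 37.2° − T sin 31.5° = 549.6 N.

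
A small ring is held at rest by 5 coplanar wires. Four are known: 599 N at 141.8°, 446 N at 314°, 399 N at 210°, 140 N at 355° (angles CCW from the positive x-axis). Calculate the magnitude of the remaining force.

F ≈ 401 N

Sum the known components: ΣF_x = -367 N, ΣF_y = -162.1 N.
For equilibrium the remaining force must supply (−ΣF_x, −ΣF_y) = (367, 162.1) N.
Magnitude = √((367)² + (162.1)²) = 401.2 N; direction = atan2(162.1, 367) = 23.8°.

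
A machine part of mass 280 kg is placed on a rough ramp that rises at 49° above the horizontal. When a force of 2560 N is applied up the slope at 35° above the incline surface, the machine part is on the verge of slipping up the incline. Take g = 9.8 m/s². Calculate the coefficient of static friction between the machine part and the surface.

μ ≈ 0.0787

On the verge of sliding up the incline, friction is at its maximum μN and acts down the slope.
Perpendicular to incline: N = W cos 49° − P sin 35° = 1800 − 1468 = 331.9 N.
Along incline: P cos 35° − μN = W sin 49° → μ = −(W sin 49° − P cos 35°) / N = 0.07866.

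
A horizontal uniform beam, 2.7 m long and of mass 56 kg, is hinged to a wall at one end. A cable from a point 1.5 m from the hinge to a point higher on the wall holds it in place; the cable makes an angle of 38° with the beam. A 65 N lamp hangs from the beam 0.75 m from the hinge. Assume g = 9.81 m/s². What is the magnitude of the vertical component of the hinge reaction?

|H_y| ≈ 87.4 N

Take torques about the hinge: T sin 38° · 1.5 = 56×9.81×1.35 + 65×0.75 = 790.39 N·m.
So T = 790.39 / (0.6157 × 1.5) = 855.87 N.
ΣF_y = 0: H_y = (56×9.81 + 65) − T sin 38° = 614.36 − 526.92 = 87.436 N.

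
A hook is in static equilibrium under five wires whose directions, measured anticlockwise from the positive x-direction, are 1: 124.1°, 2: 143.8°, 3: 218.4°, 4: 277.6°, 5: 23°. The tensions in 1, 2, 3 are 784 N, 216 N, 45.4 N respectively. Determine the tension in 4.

T_4 ≈ 978 N

Resolve: ΣF_x = 784 cos 124.1° + 216 cos 143.8° + 45.4 cos 218.4° + T_4 cos 277.6° + T_5 cos 23° = 0.
        ΣF_y = 784 sin 124.1° + 216 sin 143.8° + 45.4 sin 218.4° + T_4 sin 277.6° + T_5 sin 23° = 0.
The known terms sum to (-649.4, 748.6) N, so 0.1323 T_4 + 0.9205 T_5 = 649.4 and -0.9912 T_4 + 0.3907 T_5 = -748.6.
Solving simultaneously: T_4 = 977.9 N, T_5 = 565 N.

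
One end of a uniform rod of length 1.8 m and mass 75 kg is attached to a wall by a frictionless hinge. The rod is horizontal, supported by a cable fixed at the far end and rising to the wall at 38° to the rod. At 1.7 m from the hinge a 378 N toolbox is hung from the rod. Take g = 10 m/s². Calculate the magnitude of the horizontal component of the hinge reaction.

Take torques about the hinge: T sin 38° · 1.8 = 75×10×0.9 + 378×1.7 = 1317.6 N·m.
So T = 1317.6 / (0.6157 × 1.8) = 1189 N.
ΣF_x = 0: H_x = T cos 38° = 936.92 N.

H_x ≈ 937 N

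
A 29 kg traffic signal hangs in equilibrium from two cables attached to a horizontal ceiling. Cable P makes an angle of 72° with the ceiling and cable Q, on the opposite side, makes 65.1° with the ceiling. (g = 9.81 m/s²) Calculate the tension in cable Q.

T_Q ≈ 129 N

Weight W = 29 × 9.81 = 284.5 N acts straight down.
Horizontal: T_P cos 72° = T_Q cos 65.1°  →  T_P = 1.363 T_Q.
Vertical: T_P sin 72° + T_Q sin 65.1° = 284.5.
Substituting the horizontal relation into the vertical equation gives 2.203 T_Q = 284.5, so T_Q = 129.1 N.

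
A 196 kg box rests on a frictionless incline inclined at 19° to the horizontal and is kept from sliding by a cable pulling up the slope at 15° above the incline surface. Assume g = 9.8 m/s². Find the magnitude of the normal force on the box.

N ≈ 1650 N

Take axes along and perpendicular to the incline. Weight components: W sin 19° = 625.4 N down-slope, W cos 19° = 1816 N into the surface.
Along incline: T cos 15° = W sin 19° → T = 647.4 N.
Perpendicular: N = W cos 19° − T sin 15° = 1649 N.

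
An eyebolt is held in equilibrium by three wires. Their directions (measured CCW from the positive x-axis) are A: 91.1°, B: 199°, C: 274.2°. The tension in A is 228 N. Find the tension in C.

T_C ≈ 224 N

Resolve: ΣF_x = 228 cos 91.1° + T_B cos 199° + T_C cos 274.2° = 0.
        ΣF_y = 228 sin 91.1° + T_B sin 199° + T_C sin 274.2° = 0.
The known terms sum to (-4.377, 228) N, so -0.9455 T_B + 0.0732 T_C = 4.377 and -0.3256 T_B − 0.9973 T_C = -228.
Solving simultaneously: T_B = 12.75 N, T_C = 224.4 N.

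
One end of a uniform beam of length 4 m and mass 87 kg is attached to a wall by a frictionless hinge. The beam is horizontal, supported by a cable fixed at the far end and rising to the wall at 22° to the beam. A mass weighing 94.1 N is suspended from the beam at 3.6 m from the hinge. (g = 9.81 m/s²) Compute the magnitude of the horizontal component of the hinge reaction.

Take torques about the hinge: T sin 22° · 4 = 87×9.81×2 + 94.1×3.6 = 2045.7 N·m.
So T = 2045.7 / (0.3746 × 4) = 1365.2 N.
ΣF_x = 0: H_x = T cos 22° = 1265.8 N.

H_x ≈ 1270 N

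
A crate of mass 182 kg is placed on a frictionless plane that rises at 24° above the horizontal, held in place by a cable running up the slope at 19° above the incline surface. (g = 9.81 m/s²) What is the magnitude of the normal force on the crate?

N ≈ 1380 N

Take axes along and perpendicular to the incline. Weight components: W sin 24° = 726.2 N down-slope, W cos 24° = 1631 N into the surface.
Along incline: T cos 19° = W sin 24° → T = 768 N.
Perpendicular: N = W cos 24° − T sin 19° = 1381 N.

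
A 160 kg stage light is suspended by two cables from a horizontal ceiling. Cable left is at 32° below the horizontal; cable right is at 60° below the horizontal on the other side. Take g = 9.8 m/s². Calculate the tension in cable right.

Weight W = 160 × 9.8 = 1568 N acts straight down.
Horizontal: T_left cos 32° = T_right cos 60°  →  T_left = 0.5896 T_right.
Vertical: T_left sin 32° + T_right sin 60° = 1568.
Substituting the horizontal relation into the vertical equation gives 1.178 T_right = 1568, so T_right = 1331 N.

T_right ≈ 1330 N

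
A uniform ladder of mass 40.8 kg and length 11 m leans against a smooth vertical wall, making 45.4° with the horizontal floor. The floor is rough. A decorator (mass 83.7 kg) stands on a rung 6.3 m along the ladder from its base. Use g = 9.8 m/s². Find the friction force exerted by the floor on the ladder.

Torques about the foot: N_wall · 11 sin 45.4° = 40.8×9.8×5.5 cos 45.4° + 83.7×9.8×6.3 cos 45.4° → N_wall = 660.42 N.
ΣF_x = 0: f_floor = N_wall = 660.42 N.

f ≈ 660 N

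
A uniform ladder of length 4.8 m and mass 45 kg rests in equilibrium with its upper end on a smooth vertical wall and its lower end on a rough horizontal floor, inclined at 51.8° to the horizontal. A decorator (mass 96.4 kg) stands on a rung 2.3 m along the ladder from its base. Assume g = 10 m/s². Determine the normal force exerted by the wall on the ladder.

N_wall ≈ 541 N

Torques about the foot: N_wall · 4.8 sin 51.8° = 45×10×2.4 cos 51.8° + 96.4×10×2.3 cos 51.8° → N_wall = 540.55 N.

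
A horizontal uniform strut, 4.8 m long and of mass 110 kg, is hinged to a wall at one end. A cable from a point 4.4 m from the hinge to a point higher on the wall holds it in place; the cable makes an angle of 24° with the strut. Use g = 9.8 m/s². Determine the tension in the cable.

Take torques about the hinge: T sin 24° · 4.4 = 110×9.8×2.4 = 2587.2 N·m.
So T = 2587.2 / (0.4067 × 4.4) = 1445.7 N.

T ≈ 1450 N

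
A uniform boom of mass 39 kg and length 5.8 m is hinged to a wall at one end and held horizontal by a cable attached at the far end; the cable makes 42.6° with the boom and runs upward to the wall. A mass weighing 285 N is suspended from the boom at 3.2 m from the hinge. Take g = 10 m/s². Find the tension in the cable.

T ≈ 520 N

Take torques about the hinge: T sin 42.6° · 5.8 = 39×10×2.9 + 285×3.2 = 2043 N·m.
So T = 2043 / (0.6769 × 5.8) = 520.39 N.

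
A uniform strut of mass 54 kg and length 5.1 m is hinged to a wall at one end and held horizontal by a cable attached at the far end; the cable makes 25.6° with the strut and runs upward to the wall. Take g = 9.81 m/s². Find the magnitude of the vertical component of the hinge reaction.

Take torques about the hinge: T sin 25.6° · 5.1 = 54×9.81×2.55 = 1350.8 N·m.
So T = 1350.8 / (0.4321 × 5.1) = 613 N.
ΣF_y = 0: H_y = (54×9.81) − T sin 25.6° = 529.74 − 264.87 = 264.87 N.

|H_y| ≈ 265 N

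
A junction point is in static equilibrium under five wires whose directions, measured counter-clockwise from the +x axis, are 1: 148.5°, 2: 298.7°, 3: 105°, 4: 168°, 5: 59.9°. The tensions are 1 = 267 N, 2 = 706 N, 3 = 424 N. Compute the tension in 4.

T_4 ≈ 38.5 N

Resolve: ΣF_x = 267 cos 148.5° + 706 cos 298.7° + 424 cos 105° + T_4 cos 168° + T_5 cos 59.9° = 0.
        ΣF_y = 267 sin 148.5° + 706 sin 298.7° + 424 sin 105° + T_4 sin 168° + T_5 sin 59.9° = 0.
The known terms sum to (1.644, -70.21) N, so -0.9781 T_4 + 0.5015 T_5 = -1.644 and 0.2079 T_4 + 0.8652 T_5 = 70.21.
Solving simultaneously: T_4 = 38.54 N, T_5 = 71.89 N.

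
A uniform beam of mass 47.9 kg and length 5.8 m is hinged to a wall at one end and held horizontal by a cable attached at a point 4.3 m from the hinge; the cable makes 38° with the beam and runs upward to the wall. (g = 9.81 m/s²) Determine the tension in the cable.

T ≈ 515 N

Take torques about the hinge: T sin 38° · 4.3 = 47.9×9.81×2.9 = 1362.7 N·m.
So T = 1362.7 / (0.6157 × 4.3) = 514.74 N.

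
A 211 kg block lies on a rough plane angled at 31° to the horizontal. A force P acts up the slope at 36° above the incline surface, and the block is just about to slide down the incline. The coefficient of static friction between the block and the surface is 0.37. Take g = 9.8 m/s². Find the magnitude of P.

P ≈ 692 N

On the verge of sliding down the incline, friction equals μN and acts up the slope.
Perpendicular: N + P sin 36° = W cos 31° = 1772 N.
Along incline: P cos 36° + μN = W sin 31° with W sin 31° = 1065 N.
Solving the pair for P and N: P = 691.7 N, N = 1366 N (and f = μN = 505.4 N).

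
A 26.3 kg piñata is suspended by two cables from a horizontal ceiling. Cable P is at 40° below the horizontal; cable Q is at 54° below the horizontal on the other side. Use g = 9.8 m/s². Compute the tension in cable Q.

Weight W = 26.3 × 9.8 = 257.7 N acts straight down.
Horizontal: T_P cos 40° = T_Q cos 54°  →  T_P = 0.7673 T_Q.
Vertical: T_P sin 40° + T_Q sin 54° = 257.7.
Substituting the horizontal relation into the vertical equation gives 1.302 T_Q = 257.7, so T_Q = 197.9 N.

T_Q ≈ 198 N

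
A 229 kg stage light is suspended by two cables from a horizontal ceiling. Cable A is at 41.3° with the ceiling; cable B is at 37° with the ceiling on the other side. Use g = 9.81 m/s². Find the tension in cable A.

Weight W = 229 × 9.81 = 2246 N acts straight down.
Horizontal: T_A cos 41.3° = T_B cos 37°  →  T_B = 0.9407 T_A.
Vertical: T_A sin 41.3° + T_B sin 37° = 2246.
Substituting the horizontal relation into the vertical equation gives 1.226 T_A = 2246, so T_A = 1832 N.

T_A ≈ 1830 N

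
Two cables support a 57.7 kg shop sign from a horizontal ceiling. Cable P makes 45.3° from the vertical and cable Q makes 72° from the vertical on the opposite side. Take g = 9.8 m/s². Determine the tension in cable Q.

Angles from the horizontal: cable P is 90° − 45.3° = 44.7°, cable Q is 90° − 72° = 18°.
Weight W = 57.7 × 9.8 = 565.5 N acts straight down.
Horizontal: T_P cos 44.7° = T_Q cos 18°  →  T_P = 1.338 T_Q.
Vertical: T_P sin 44.7° + T_Q sin 18° = 565.5.
Substituting the horizontal relation into the vertical equation gives 1.25 T_Q = 565.5, so T_Q = 452.3 N.

T_Q ≈ 452 N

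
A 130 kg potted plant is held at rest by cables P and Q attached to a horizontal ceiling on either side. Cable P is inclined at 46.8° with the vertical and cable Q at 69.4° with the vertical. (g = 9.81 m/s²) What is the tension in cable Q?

Angles from the horizontal: cable P is 90° − 46.8° = 43.2°, cable Q is 90° − 69.4° = 20.6°.
Weight W = 130 × 9.81 = 1275 N acts straight down.
Horizontal: T_P cos 43.2° = T_Q cos 20.6°  →  T_P = 1.284 T_Q.
Vertical: T_P sin 43.2° + T_Q sin 20.6° = 1275.
Substituting the horizontal relation into the vertical equation gives 1.231 T_Q = 1275, so T_Q = 1036 N.

T_Q ≈ 1040 N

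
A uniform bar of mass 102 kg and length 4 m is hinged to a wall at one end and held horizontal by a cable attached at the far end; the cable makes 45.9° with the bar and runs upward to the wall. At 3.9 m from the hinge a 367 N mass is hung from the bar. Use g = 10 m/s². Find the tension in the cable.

Take torques about the hinge: T sin 45.9° · 4 = 102×10×2 + 367×3.9 = 3471.3 N·m.
So T = 3471.3 / (0.7181 × 4) = 1208.5 N.

T ≈ 1210 N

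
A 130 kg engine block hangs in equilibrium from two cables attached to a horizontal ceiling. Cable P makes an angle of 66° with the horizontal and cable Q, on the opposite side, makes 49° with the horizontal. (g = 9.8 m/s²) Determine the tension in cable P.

Weight W = 130 × 9.8 = 1274 N acts straight down.
Horizontal: T_P cos 66° = T_Q cos 49°  →  T_Q = 0.62 T_P.
Vertical: T_P sin 66° + T_Q sin 49° = 1274.
Substituting the horizontal relation into the vertical equation gives 1.381 T_P = 1274, so T_P = 922.2 N.

T_P ≈ 922 N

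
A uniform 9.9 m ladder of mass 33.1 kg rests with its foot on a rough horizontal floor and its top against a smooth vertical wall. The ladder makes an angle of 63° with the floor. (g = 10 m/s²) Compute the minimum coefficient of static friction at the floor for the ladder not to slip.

μ_min ≈ 0.255

ΣF_y = 0: N_floor = 33.1×10 = 331 N.
Torques about the foot: N_wall · 9.9 sin 63° = 33.1×10×4.95 cos 63° → N_wall = 84.326 N.
ΣF_x = 0: f_floor = N_wall = 84.326 N.
μ_min = f_floor / N_floor = 84.326 / 331 = 0.2548.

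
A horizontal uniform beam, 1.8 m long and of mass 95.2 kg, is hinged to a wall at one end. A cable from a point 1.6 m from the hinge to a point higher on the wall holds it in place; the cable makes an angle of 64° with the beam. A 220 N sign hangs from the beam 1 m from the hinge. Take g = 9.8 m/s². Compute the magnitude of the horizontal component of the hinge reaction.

Take torques about the hinge: T sin 64° · 1.6 = 95.2×9.8×0.9 + 220×1 = 1059.7 N·m.
So T = 1059.7 / (0.8988 × 1.6) = 736.87 N.
ΣF_x = 0: H_x = T cos 64° = 323.02 N.

H_x ≈ 323 N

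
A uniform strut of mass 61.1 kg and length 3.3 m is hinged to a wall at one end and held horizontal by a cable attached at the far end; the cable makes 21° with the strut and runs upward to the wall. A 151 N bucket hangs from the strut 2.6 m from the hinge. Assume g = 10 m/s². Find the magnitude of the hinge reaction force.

|H| ≈ 1160 N

Take torques about the hinge: T sin 21° · 3.3 = 61.1×10×1.65 + 151×2.6 = 1400.8 N·m.
So T = 1400.8 / (0.3584 × 3.3) = 1184.5 N.
ΣF_x = 0: H_x = T cos 21° = 1105.8 N.
ΣF_y = 0: H_y = (61.1×10 + 151) − T sin 21° = 762 − 424.47 = 337.53 N.
|H| = √(H_x² + H_y²) = √((1105.8)² + (337.53)²) = 1156.1 N.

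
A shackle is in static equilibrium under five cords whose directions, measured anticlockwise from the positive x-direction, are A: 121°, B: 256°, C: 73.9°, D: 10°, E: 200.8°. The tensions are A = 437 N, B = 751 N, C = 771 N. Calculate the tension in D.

T_D ≈ 2290 N

Resolve: ΣF_x = 437 cos 121° + 751 cos 256° + 771 cos 73.9° + T_D cos 10° + T_E cos 200.8° = 0.
        ΣF_y = 437 sin 121° + 751 sin 256° + 771 sin 73.9° + T_D sin 10° + T_E sin 200.8° = 0.
The known terms sum to (-192.9, 386.7) N, so 0.9848 T_D − 0.9348 T_E = 192.9 and 0.1736 T_D − 0.3551 T_E = -386.7.
Solving simultaneously: T_D = 2295 N, T_E = 2211 N.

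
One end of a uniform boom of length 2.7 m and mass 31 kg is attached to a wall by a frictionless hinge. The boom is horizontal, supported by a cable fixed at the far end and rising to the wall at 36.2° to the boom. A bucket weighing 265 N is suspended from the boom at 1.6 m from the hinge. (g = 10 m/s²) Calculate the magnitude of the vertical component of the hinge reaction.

|H_y| ≈ 263 N

Take torques about the hinge: T sin 36.2° · 2.7 = 31×10×1.35 + 265×1.6 = 842.5 N·m.
So T = 842.5 / (0.5906 × 2.7) = 528.33 N.
ΣF_y = 0: H_y = (31×10 + 265) − T sin 36.2° = 575 − 312.04 = 262.96 N.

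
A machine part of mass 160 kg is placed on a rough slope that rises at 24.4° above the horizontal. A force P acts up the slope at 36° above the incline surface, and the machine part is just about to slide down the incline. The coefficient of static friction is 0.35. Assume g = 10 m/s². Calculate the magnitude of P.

P ≈ 250 N

On the verge of sliding down the incline, friction equals μN and acts up the slope.
Perpendicular: N + P sin 36° = W cos 24.4° = 1457 N.
Along incline: P cos 36° + μN = W sin 24.4° with W sin 24.4° = 661 N.
Solving the pair for P and N: P = 250.3 N, N = 1310 N (and f = μN = 458.5 N).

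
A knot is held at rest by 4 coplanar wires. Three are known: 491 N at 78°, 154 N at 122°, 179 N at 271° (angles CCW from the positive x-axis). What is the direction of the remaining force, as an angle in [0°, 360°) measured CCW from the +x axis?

θ ≈ 267°

Sum the known components: ΣF_x = 23.6 N, ΣF_y = 431.9 N.
For equilibrium the remaining force must supply (−ΣF_x, −ΣF_y) = (-23.6, -431.9) N.
Magnitude = √((-23.6)² + (-431.9)²) = 432.5 N; direction = atan2(-431.9, -23.6) = 266.9°.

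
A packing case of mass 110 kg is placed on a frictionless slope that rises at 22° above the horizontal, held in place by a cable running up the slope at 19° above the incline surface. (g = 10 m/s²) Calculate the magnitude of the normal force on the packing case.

N ≈ 878 N

Take axes along and perpendicular to the incline. Weight components: W sin 22° = 412.1 N down-slope, W cos 22° = 1020 N into the surface.
Along incline: T cos 19° = W sin 22° → T = 435.8 N.
Perpendicular: N = W cos 22° − T sin 19° = 878 N.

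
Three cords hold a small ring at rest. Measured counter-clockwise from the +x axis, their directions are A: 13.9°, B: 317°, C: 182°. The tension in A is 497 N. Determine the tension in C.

Resolve: ΣF_x = 497 cos 13.9° + T_B cos 317° + T_C cos 182° = 0.
        ΣF_y = 497 sin 13.9° + T_B sin 317° + T_C sin 182° = 0.
The known terms sum to (482.4, 119.4) N, so 0.7314 T_B − 0.9994 T_C = -482.4 and -0.6820 T_B − 0.0349 T_C = -119.4.
Solving simultaneously: T_B = 144.9 N, T_C = 588.8 N.

T_C ≈ 589 N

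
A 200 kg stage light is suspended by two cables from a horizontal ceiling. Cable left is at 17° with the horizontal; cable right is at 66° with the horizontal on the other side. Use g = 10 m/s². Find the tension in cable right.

Weight W = 200 × 10 = 2000 N acts straight down.
Horizontal: T_left cos 17° = T_right cos 66°  →  T_left = 0.4253 T_right.
Vertical: T_left sin 17° + T_right sin 66° = 2000.
Substituting the horizontal relation into the vertical equation gives 1.038 T_right = 2000, so T_right = 1927 N.

T_right ≈ 1930 N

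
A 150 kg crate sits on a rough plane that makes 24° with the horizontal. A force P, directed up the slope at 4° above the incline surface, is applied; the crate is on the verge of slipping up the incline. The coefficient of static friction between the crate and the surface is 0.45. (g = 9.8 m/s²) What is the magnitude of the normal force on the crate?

On the verge of sliding up the incline, friction equals μN and acts down the slope.
Perpendicular: N + P sin 4° = W cos 24° = 1343 N.
Along incline: P cos 4° = W sin 24° + μN  with W sin 24° = 597.9 N.
Solving the pair for P and N: P = 1168 N, N = 1261 N (and f = μN = 567.6 N).

N ≈ 1260 N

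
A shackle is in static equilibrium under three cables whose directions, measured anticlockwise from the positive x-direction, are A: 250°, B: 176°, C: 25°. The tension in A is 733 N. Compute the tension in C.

T_C ≈ 1450 N

Resolve: ΣF_x = 733 cos 250° + T_B cos 176° + T_C cos 25° = 0.
        ΣF_y = 733 sin 250° + T_B sin 176° + T_C sin 25° = 0.
The known terms sum to (-250.7, -688.8) N, so -0.9976 T_B + 0.9063 T_C = 250.7 and 0.0698 T_B + 0.4226 T_C = 688.8.
Solving simultaneously: T_B = 1069 N, T_C = 1453 N.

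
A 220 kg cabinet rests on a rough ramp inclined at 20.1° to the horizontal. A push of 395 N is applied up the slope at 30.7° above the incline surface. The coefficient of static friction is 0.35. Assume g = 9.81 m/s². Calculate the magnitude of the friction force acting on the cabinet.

f ≈ 402 N

Axes along / perpendicular to the incline. W sin 20.1° = 741.7 N down-slope; W cos 20.1° = 2027 N into the surface.
Perpendicular: N = W cos 20.1° − P sin 30.7° = 2027 − 201.7 = 1825 N.
Along incline: P cos 30.7° + f = W sin 20.1° (friction acts up-slope) → f = 741.7 − 339.6 = 402 N.
|f| = 402 N ≤ μN = 638.8 N, so the cabinet is indeed static.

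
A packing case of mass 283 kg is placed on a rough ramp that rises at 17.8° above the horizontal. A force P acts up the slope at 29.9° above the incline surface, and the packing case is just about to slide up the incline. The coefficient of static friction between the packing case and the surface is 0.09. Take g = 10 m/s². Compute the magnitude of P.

P ≈ 1210 N

On the verge of sliding up the incline, friction equals μN and acts down the slope.
Perpendicular: N + P sin 29.9° = W cos 17.8° = 2695 N.
Along incline: P cos 29.9° = W sin 17.8° + μN  with W sin 17.8° = 865.1 N.
Solving the pair for P and N: P = 1215 N, N = 2089 N (and f = μN = 188 N).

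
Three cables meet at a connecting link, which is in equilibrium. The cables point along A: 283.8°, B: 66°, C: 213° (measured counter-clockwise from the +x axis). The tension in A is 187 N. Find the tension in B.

Resolve: ΣF_x = 187 cos 283.8° + T_B cos 66° + T_C cos 213° = 0.
        ΣF_y = 187 sin 283.8° + T_B sin 66° + T_C sin 213° = 0.
The known terms sum to (44.61, -181.6) N, so 0.4067 T_B − 0.8387 T_C = -44.61 and 0.9135 T_B − 0.5446 T_C = 181.6.
Solving simultaneously: T_B = 324.2 N, T_C = 210.4 N.

T_B ≈ 324 N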